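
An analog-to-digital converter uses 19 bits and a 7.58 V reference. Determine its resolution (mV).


The resolution (LSB) of an ADC is Vref / 2^n.
LSB = 7.58 / 2^19
LSB = 7.58 / 524288
LSB = 1.446e-05 V = 0.0144577 mV

0.0144577 mV


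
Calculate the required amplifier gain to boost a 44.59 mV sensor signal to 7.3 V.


Gain = Vout / Vin (converting to same units).
G = 7.3 V / 44.59 mV
G = 7300.0 mV / 44.59 mV
G = 163.71

163.71


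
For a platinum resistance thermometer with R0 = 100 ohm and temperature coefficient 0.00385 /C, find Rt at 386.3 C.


The RTD equation: Rt = R0 * (1 + alpha * T).
Rt = 100 * (1 + 0.00385 * 386.3)
Rt = 100 * (1 + 1.487255)
Rt = 100 * 2.487255
Rt = 248.726 ohm

248.726 ohm


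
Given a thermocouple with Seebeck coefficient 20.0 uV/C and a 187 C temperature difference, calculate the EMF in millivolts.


The thermocouple output V = sensitivity * dT.
V = 20.0 uV/C * 187 C
V = 3740.0 uV
V = 3.74 mV

3.74 mV


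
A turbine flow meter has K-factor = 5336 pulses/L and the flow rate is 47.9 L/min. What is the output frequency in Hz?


Frequency = K * Q / 60 (converting L/min to L/s).
f = 5336 * 47.9 / 60
f = 255594.4 / 60
f = 4259.91 Hz

4259.91 Hz


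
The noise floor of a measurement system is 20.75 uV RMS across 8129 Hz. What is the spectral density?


Noise spectral density = Vrms / sqrt(BW).
NSD = 20.75 / sqrt(8129)
NSD = 20.75 / 90.161
NSD = 0.2301 uV/sqrt(Hz)

0.2301 uV/sqrt(Hz)


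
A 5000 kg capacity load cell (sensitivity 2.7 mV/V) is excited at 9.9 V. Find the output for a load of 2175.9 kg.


Vout = rated_output * Vex * (load / capacity).
Vout = 2.7 * 9.9 * (2175.9 / 5000)
Vout = 2.7 * 9.9 * 0.43518
Vout = 11.632 mV

11.632 mV


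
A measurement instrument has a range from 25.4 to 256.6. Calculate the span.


Span = upper range - lower range.
Span = 256.6 - (25.4)
Span = 231.2

231.2


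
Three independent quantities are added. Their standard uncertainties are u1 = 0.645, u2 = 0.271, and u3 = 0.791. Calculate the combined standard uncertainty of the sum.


For a sum of independent quantities, uc = sqrt(u1^2 + u2^2 + u3^2).
uc = sqrt(0.645^2 + 0.271^2 + 0.791^2)
uc = sqrt(0.416025 + 0.073441 + 0.625681)
uc = 1.056

1.056


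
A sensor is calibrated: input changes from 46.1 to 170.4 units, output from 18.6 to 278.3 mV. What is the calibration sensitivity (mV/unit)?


Sensitivity = (y2 - y1) / (x2 - x1).
S = (278.3 - 18.6) / (170.4 - 46.1)
S = 259.7 / 124.3
S = 2.0893 mV/unit

2.0893 mV/unit


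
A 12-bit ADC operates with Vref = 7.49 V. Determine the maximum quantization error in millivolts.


The maximum quantization error is +/- LSB/2.
LSB = Vref / 2^n = 7.49 / 4096 = 0.00182861 V
Max error = LSB / 2 = 0.00182861 / 2 = 0.00091431 V
Max error = 0.9143 mV

0.9143 mV


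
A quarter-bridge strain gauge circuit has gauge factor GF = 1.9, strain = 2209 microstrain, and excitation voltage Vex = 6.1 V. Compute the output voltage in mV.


Quarter bridge output: Vout = (GF * epsilon * Vex) / 4.
Vout = (1.9 * 2209e-6 * 6.1) / 4
Vout = 0.02560231 / 4 V
Vout = 0.00640058 V = 6.4006 mV

6.4006 mV


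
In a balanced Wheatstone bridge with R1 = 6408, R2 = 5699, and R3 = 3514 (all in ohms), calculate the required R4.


At balance: R1*R4 = R2*R3, so R4 = R2*R3/R1.
R4 = 5699 * 3514 / 6408
R4 = 20026286 / 6408
R4 = 3125.2 ohm

3125.2 ohm


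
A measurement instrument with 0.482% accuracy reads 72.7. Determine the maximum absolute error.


Absolute error = (accuracy% / 100) * reading.
Error = (0.482 / 100) * 72.7
Error = 0.00482 * 72.7
Error = 0.3504

0.3504


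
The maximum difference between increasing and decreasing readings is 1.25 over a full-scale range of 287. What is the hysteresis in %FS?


Hysteresis = (max difference / full scale) * 100%.
H = (1.25 / 287) * 100
H = 0.436 %FS

0.436 %FS


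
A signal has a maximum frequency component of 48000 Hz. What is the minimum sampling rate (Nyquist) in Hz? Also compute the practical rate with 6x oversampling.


By Nyquist theorem, fs_min = 2 * fmax.
fs_min = 2 * 48000 = 96000 Hz
Practical rate = 6 * fs_min = 6 * 96000 = 576000 Hz

fs_min = 96000 Hz, fs_practical = 576000 Hz


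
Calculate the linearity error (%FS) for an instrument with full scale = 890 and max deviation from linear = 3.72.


Linearity error = (max deviation / full scale) * 100%.
Linearity = (3.72 / 890) * 100
Linearity = 0.418 %FS

0.418 %FS


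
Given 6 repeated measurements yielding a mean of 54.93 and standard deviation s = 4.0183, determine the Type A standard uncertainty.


The standard uncertainty for Type A evaluation is u = s / sqrt(n).
u = 4.0183 / sqrt(6)
u = 4.0183 / 2.4495
u = 1.6405

1.6405


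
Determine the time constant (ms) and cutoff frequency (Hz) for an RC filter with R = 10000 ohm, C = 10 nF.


Time constant: tau = R * C.
tau = 10000 * 1.00e-08 = 0.0001 s
tau = 0.1 ms
Cutoff frequency: fc = 1 / (2*pi*R*C).
fc = 1 / (2*pi*0.0001) = 1591.55 Hz

tau = 0.1 ms, fc = 1591.55 Hz


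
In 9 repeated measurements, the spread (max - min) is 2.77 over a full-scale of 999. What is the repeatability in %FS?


Repeatability = (spread / full scale) * 100%.
R = (2.77 / 999) * 100
R = 0.277 %FS

0.277 %FS


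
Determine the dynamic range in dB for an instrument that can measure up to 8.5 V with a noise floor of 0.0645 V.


Dynamic range = 20 * log10(Vmax / Vnoise).
DR = 20 * log10(8.5 / 0.0645)
DR = 20 * log10(131.78)
DR = 42.4 dB

42.4 dB


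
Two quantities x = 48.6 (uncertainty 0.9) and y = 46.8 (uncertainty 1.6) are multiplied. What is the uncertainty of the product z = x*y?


For a product z = x*y, the relative uncertainty is:
uz/z = sqrt((ux/x)^2 + (uy/y)^2)
Relative uncertainties: ux/x = 0.9/48.6 = 0.018519
uy/y = 1.6/46.8 = 0.034188
z = 48.6 * 46.8 = 2274.5
uz = 2274.5 * sqrt(0.018519^2 + 0.034188^2) = 88.435

88.435


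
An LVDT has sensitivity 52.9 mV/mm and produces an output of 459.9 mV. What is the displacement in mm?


Displacement = Vout / sensitivity.
d = 459.9 / 52.9
d = 8.694 mm

8.694 mm


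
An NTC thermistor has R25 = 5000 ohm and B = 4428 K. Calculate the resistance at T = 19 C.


NTC thermistor equation: Rt = R25 * exp(B * (1/T - 1/T25)).
T in Kelvin: 292.15 K, T25 = 298.15 K
1/T - 1/T25 = 1/292.15 - 1/298.15 = 6.888e-05
B * (1/T - 1/T25) = 4428 * 6.888e-05 = 0.305
Rt = 5000 * exp(0.305) = 6783.2 ohm

6783.2 ohm


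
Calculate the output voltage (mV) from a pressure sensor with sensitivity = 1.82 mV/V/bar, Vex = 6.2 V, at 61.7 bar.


Output = sensitivity * Vex * P.
Vout = 1.82 * 6.2 * 61.7
Vout = 11.284 * 61.7
Vout = 696.22 mV

696.22 mV


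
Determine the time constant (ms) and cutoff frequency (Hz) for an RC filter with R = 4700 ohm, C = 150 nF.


Time constant: tau = R * C.
tau = 4700 * 1.50e-07 = 0.000705 s
tau = 0.705 ms
Cutoff frequency: fc = 1 / (2*pi*R*C).
fc = 1 / (2*pi*0.000705) = 225.75 Hz

tau = 0.705 ms, fc = 225.75 Hz


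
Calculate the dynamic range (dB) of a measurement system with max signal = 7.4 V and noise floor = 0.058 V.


Dynamic range = 20 * log10(Vmax / Vnoise).
DR = 20 * log10(7.4 / 0.058)
DR = 20 * log10(127.59)
DR = 42.12 dB

42.12 dB


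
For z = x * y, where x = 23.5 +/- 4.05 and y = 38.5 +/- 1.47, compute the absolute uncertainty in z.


For a product z = x*y, the relative uncertainty is:
uz/z = sqrt((ux/x)^2 + (uy/y)^2)
Relative uncertainties: ux/x = 4.05/23.5 = 0.17234
uy/y = 1.47/38.5 = 0.038182
z = 23.5 * 38.5 = 904.8
uz = 904.8 * sqrt(0.17234^2 + 0.038182^2) = 159.706

159.706


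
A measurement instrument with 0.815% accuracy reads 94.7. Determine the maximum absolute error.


Absolute error = (accuracy% / 100) * reading.
Error = (0.815 / 100) * 94.7
Error = 0.00815 * 94.7
Error = 0.7718

0.7718


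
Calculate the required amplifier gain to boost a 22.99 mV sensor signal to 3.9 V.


Gain = Vout / Vin (converting to same units).
G = 3.9 V / 22.99 mV
G = 3900.0 mV / 22.99 mV
G = 169.64

169.64


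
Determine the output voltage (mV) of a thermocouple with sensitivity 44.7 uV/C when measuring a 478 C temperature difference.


The thermocouple output V = sensitivity * dT.
V = 44.7 uV/C * 478 C
V = 21366.6 uV
V = 21.367 mV

21.367 mV


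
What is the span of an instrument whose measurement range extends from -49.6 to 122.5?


Span = upper range - lower range.
Span = 122.5 - (-49.6)
Span = 172.1

172.1


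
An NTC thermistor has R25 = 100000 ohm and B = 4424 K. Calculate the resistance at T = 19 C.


NTC thermistor equation: Rt = R25 * exp(B * (1/T - 1/T25)).
T in Kelvin: 292.15 K, T25 = 298.15 K
1/T - 1/T25 = 1/292.15 - 1/298.15 = 6.888e-05
B * (1/T - 1/T25) = 4424 * 6.888e-05 = 0.3047
Rt = 100000 * exp(0.3047) = 135626.9 ohm

135626.9 ohm


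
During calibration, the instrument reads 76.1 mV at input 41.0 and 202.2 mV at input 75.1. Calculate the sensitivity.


Sensitivity = (y2 - y1) / (x2 - x1).
S = (202.2 - 76.1) / (75.1 - 41.0)
S = 126.1 / 34.1
S = 3.6979 mV/unit

3.6979 mV/unit


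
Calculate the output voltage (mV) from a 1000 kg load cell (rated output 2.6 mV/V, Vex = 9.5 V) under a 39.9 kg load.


Vout = rated_output * Vex * (load / capacity).
Vout = 2.6 * 9.5 * (39.9 / 1000)
Vout = 2.6 * 9.5 * 0.0399
Vout = 0.986 mV

0.986 mV


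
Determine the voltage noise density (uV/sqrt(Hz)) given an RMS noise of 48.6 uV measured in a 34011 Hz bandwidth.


Noise spectral density = Vrms / sqrt(BW).
NSD = 48.6 / sqrt(34011)
NSD = 48.6 / 184.4207
NSD = 0.2635 uV/sqrt(Hz)

0.2635 uV/sqrt(Hz)


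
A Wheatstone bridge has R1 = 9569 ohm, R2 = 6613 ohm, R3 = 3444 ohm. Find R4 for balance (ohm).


At balance: R1*R4 = R2*R3, so R4 = R2*R3/R1.
R4 = 6613 * 3444 / 9569
R4 = 22775172 / 9569
R4 = 2380.1 ohm

2380.1 ohm


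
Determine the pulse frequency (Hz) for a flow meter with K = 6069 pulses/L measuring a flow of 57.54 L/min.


Frequency = K * Q / 60 (converting L/min to L/s).
f = 6069 * 57.54 / 60
f = 349210.26 / 60
f = 5820.17 Hz

5820.17 Hz


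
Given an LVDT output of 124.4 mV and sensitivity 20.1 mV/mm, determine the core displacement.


Displacement = Vout / sensitivity.
d = 124.4 / 20.1
d = 6.189 mm

6.189 mm


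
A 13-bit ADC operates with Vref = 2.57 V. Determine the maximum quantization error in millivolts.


The maximum quantization error is +/- LSB/2.
LSB = Vref / 2^n = 2.57 / 8192 = 0.00031372 V
Max error = LSB / 2 = 0.00031372 / 2 = 0.00015686 V
Max error = 0.1569 mV

0.1569 mV


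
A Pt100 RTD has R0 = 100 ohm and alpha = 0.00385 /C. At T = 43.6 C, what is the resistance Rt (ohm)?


The RTD equation: Rt = R0 * (1 + alpha * T).
Rt = 100 * (1 + 0.00385 * 43.6)
Rt = 100 * (1 + 0.16786)
Rt = 100 * 1.16786
Rt = 116.786 ohm

116.786 ohm


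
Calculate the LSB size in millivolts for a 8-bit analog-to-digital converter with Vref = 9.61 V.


The resolution (LSB) of an ADC is Vref / 2^n.
LSB = 9.61 / 2^8
LSB = 9.61 / 256
LSB = 0.03753906 V = 37.5390625 mV

37.5390625 mV


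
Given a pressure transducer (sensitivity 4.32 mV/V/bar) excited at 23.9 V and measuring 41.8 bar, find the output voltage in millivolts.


Output = sensitivity * Vex * P.
Vout = 4.32 * 23.9 * 41.8
Vout = 103.248 * 41.8
Vout = 4315.77 mV

4315.77 mV


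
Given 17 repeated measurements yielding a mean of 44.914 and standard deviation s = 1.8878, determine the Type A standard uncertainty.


The standard uncertainty for Type A evaluation is u = s / sqrt(n).
u = 1.8878 / sqrt(17)
u = 1.8878 / 4.1231
u = 0.4579

0.4579


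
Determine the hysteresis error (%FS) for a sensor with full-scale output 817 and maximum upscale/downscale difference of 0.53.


Hysteresis = (max difference / full scale) * 100%.
H = (0.53 / 817) * 100
H = 0.065 %FS

0.065 %FS


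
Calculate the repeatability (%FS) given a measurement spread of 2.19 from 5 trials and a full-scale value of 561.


Repeatability = (spread / full scale) * 100%.
R = (2.19 / 561) * 100
R = 0.39 %FS

0.39 %FS


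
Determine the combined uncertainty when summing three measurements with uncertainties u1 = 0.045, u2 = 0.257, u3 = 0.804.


For a sum of independent quantities, uc = sqrt(u1^2 + u2^2 + u3^2).
uc = sqrt(0.045^2 + 0.257^2 + 0.804^2)
uc = sqrt(0.002025 + 0.066049 + 0.646416)
uc = 0.8453

0.8453


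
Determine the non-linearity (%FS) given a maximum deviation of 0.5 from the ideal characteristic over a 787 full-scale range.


Linearity error = (max deviation / full scale) * 100%.
Linearity = (0.5 / 787) * 100
Linearity = 0.064 %FS

0.064 %FS


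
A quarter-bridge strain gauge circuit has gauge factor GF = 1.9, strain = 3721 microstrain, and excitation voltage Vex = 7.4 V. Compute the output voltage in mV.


Quarter bridge output: Vout = (GF * epsilon * Vex) / 4.
Vout = (1.9 * 3721e-6 * 7.4) / 4
Vout = 0.05231726 / 4 V
Vout = 0.01307931 V = 13.0793 mV

13.0793 mV


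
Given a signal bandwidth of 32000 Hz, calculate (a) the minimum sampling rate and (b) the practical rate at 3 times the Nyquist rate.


By Nyquist theorem, fs_min = 2 * fmax.
fs_min = 2 * 32000 = 64000 Hz
Practical rate = 3 * fs_min = 3 * 64000 = 192000 Hz

fs_min = 64000 Hz, fs_practical = 192000 Hz


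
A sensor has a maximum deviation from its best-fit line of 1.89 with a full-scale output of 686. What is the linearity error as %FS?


Linearity error = (max deviation / full scale) * 100%.
Linearity = (1.89 / 686) * 100
Linearity = 0.276 %FS

0.276 %FS


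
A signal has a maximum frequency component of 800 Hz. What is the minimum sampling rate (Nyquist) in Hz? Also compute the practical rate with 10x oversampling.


By Nyquist theorem, fs_min = 2 * fmax.
fs_min = 2 * 800 = 1600 Hz
Practical rate = 10 * fs_min = 10 * 1600 = 16000 Hz

fs_min = 1600 Hz, fs_practical = 16000 Hz


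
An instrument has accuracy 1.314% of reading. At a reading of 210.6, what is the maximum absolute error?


Absolute error = (accuracy% / 100) * reading.
Error = (1.314 / 100) * 210.6
Error = 0.01314 * 210.6
Error = 2.7673

2.7673


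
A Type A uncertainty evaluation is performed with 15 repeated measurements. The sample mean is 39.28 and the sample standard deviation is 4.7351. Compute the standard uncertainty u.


The standard uncertainty for Type A evaluation is u = s / sqrt(n).
u = 4.7351 / sqrt(15)
u = 4.7351 / 3.873
u = 1.2226

1.2226


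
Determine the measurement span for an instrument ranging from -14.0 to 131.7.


Span = upper range - lower range.
Span = 131.7 - (-14.0)
Span = 145.7

145.7


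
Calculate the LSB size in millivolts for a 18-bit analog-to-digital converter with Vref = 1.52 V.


The resolution (LSB) of an ADC is Vref / 2^n.
LSB = 1.52 / 2^18
LSB = 1.52 / 262144
LSB = 5.8e-06 V = 0.00579834 mV

0.00579834 mV


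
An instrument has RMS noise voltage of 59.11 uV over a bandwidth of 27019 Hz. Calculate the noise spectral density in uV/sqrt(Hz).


Noise spectral density = Vrms / sqrt(BW).
NSD = 59.11 / sqrt(27019)
NSD = 59.11 / 164.3746
NSD = 0.3596 uV/sqrt(Hz)

0.3596 uV/sqrt(Hz)


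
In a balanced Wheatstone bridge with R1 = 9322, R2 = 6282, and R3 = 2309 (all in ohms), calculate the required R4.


At balance: R1*R4 = R2*R3, so R4 = R2*R3/R1.
R4 = 6282 * 2309 / 9322
R4 = 14505138 / 9322
R4 = 1556.01 ohm

1556.01 ohm


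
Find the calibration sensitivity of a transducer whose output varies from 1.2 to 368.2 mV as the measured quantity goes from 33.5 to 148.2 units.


Sensitivity = (y2 - y1) / (x2 - x1).
S = (368.2 - 1.2) / (148.2 - 33.5)
S = 367.0 / 114.7
S = 3.1997 mV/unit

3.1997 mV/unit


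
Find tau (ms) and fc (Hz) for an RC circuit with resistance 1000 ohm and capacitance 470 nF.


Time constant: tau = R * C.
tau = 1000 * 4.70e-07 = 0.00047 s
tau = 0.47 ms
Cutoff frequency: fc = 1 / (2*pi*R*C).
fc = 1 / (2*pi*0.00047) = 338.63 Hz

tau = 0.47 ms, fc = 338.63 Hz


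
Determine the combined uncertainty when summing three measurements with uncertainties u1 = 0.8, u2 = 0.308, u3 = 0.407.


For a sum of independent quantities, uc = sqrt(u1^2 + u2^2 + u3^2).
uc = sqrt(0.8^2 + 0.308^2 + 0.407^2)
uc = sqrt(0.64 + 0.094864 + 0.165649)
uc = 0.949

0.949


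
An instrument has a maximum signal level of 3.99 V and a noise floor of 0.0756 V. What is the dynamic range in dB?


Dynamic range = 20 * log10(Vmax / Vnoise).
DR = 20 * log10(3.99 / 0.0756)
DR = 20 * log10(52.78)
DR = 34.45 dB

34.45 dB


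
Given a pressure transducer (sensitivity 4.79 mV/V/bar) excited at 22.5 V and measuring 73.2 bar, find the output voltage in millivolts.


Output = sensitivity * Vex * P.
Vout = 4.79 * 22.5 * 73.2
Vout = 107.775 * 73.2
Vout = 7889.13 mV

7889.13 mV


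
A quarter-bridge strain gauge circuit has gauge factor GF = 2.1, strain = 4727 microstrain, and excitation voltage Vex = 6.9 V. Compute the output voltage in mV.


Quarter bridge output: Vout = (GF * epsilon * Vex) / 4.
Vout = (2.1 * 4727e-6 * 6.9) / 4
Vout = 0.06849423 / 4 V
Vout = 0.01712356 V = 17.1236 mV

17.1236 mV


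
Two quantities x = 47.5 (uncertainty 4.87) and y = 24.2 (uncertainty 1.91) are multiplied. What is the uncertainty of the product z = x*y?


For a product z = x*y, the relative uncertainty is:
uz/z = sqrt((ux/x)^2 + (uy/y)^2)
Relative uncertainties: ux/x = 4.87/47.5 = 0.102526
uy/y = 1.91/24.2 = 0.078926
z = 47.5 * 24.2 = 1149.5
uz = 1149.5 * sqrt(0.102526^2 + 0.078926^2) = 148.73

148.73


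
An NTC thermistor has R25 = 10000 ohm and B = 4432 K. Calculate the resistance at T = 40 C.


NTC thermistor equation: Rt = R25 * exp(B * (1/T - 1/T25)).
T in Kelvin: 313.15 K, T25 = 298.15 K
1/T - 1/T25 = 1/313.15 - 1/298.15 = -0.00016066
B * (1/T - 1/T25) = 4432 * -0.00016066 = -0.712
Rt = 10000 * exp(-0.712) = 4906.4 ohm

4906.4 ohm


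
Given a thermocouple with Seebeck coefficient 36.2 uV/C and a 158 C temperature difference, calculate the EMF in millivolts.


The thermocouple output V = sensitivity * dT.
V = 36.2 uV/C * 158 C
V = 5719.6 uV
V = 5.72 mV

5.72 mV


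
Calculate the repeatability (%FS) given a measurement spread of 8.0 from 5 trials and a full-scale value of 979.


Repeatability = (spread / full scale) * 100%.
R = (8.0 / 979) * 100
R = 0.817 %FS

0.817 %FS


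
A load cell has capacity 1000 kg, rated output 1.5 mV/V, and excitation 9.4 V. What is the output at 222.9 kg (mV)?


Vout = rated_output * Vex * (load / capacity).
Vout = 1.5 * 9.4 * (222.9 / 1000)
Vout = 1.5 * 9.4 * 0.2229
Vout = 3.143 mV

3.143 mV


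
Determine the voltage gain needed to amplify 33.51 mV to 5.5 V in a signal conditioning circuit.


Gain = Vout / Vin (converting to same units).
G = 5.5 V / 33.51 mV
G = 5500.0 mV / 33.51 mV
G = 164.13

164.13


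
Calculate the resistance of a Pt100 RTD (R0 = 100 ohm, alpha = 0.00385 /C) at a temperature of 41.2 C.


The RTD equation: Rt = R0 * (1 + alpha * T).
Rt = 100 * (1 + 0.00385 * 41.2)
Rt = 100 * (1 + 0.15862)
Rt = 100 * 1.15862
Rt = 115.862 ohm

115.862 ohm


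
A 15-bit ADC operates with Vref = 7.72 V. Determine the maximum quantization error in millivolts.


The maximum quantization error is +/- LSB/2.
LSB = Vref / 2^n = 7.72 / 32768 = 0.0002356 V
Max error = LSB / 2 = 0.0002356 / 2 = 0.0001178 V
Max error = 0.1178 mV

0.1178 mV


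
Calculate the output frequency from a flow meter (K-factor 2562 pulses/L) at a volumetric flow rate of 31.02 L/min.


Frequency = K * Q / 60 (converting L/min to L/s).
f = 2562 * 31.02 / 60
f = 79473.24 / 60
f = 1324.55 Hz

1324.55 Hz


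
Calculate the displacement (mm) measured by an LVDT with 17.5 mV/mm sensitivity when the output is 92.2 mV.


Displacement = Vout / sensitivity.
d = 92.2 / 17.5
d = 5.269 mm

5.269 mm


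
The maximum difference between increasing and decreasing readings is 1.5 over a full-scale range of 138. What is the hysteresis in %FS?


Hysteresis = (max difference / full scale) * 100%.
H = (1.5 / 138) * 100
H = 1.087 %FS

1.087 %FS


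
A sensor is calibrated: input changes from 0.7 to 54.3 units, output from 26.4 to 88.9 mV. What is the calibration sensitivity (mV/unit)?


Sensitivity = (y2 - y1) / (x2 - x1).
S = (88.9 - 26.4) / (54.3 - 0.7)
S = 62.5 / 53.6
S = 1.166 mV/unit

1.166 mV/unit


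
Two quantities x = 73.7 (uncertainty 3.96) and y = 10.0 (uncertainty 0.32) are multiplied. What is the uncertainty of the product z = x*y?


For a product z = x*y, the relative uncertainty is:
uz/z = sqrt((ux/x)^2 + (uy/y)^2)
Relative uncertainties: ux/x = 3.96/73.7 = 0.053731
uy/y = 0.32/10.0 = 0.032
z = 73.7 * 10.0 = 737.0
uz = 737.0 * sqrt(0.053731^2 + 0.032^2) = 46.091

46.091


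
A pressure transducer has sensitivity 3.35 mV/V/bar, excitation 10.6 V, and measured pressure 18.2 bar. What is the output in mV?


Output = sensitivity * Vex * P.
Vout = 3.35 * 10.6 * 18.2
Vout = 35.51 * 18.2
Vout = 646.28 mV

646.28 mV


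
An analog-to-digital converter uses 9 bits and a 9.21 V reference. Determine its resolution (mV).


The resolution (LSB) of an ADC is Vref / 2^n.
LSB = 9.21 / 2^9
LSB = 9.21 / 512
LSB = 0.01798828 V = 17.98828125 mV

17.98828125 mV


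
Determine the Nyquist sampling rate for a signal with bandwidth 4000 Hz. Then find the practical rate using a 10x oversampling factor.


By Nyquist theorem, fs_min = 2 * fmax.
fs_min = 2 * 4000 = 8000 Hz
Practical rate = 10 * fs_min = 10 * 8000 = 80000 Hz

fs_min = 8000 Hz, fs_practical = 80000 Hz


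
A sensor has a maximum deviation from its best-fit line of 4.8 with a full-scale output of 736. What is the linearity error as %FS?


Linearity error = (max deviation / full scale) * 100%.
Linearity = (4.8 / 736) * 100
Linearity = 0.652 %FS

0.652 %FS


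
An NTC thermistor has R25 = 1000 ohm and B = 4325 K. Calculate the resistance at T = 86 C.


NTC thermistor equation: Rt = R25 * exp(B * (1/T - 1/T25)).
T in Kelvin: 359.15 K, T25 = 298.15 K
1/T - 1/T25 = 1/359.15 - 1/298.15 = -0.00056966
B * (1/T - 1/T25) = 4325 * -0.00056966 = -2.4638
Rt = 1000 * exp(-2.4638) = 85.1 ohm

85.1 ohm


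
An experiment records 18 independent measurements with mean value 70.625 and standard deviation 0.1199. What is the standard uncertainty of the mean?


The standard uncertainty for Type A evaluation is u = s / sqrt(n).
u = 0.1199 / sqrt(18)
u = 0.1199 / 4.2426
u = 0.0283

0.0283


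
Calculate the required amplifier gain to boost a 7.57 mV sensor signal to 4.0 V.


Gain = Vout / Vin (converting to same units).
G = 4.0 V / 7.57 mV
G = 4000.0 mV / 7.57 mV
G = 528.4

528.4


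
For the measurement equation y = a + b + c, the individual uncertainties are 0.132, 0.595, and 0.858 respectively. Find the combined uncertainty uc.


For a sum of independent quantities, uc = sqrt(u1^2 + u2^2 + u3^2).
uc = sqrt(0.132^2 + 0.595^2 + 0.858^2)
uc = sqrt(0.017424 + 0.354025 + 0.736164)
uc = 1.0524

1.0524


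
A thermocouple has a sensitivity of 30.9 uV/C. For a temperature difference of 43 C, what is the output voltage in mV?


The thermocouple output V = sensitivity * dT.
V = 30.9 uV/C * 43 C
V = 1328.7 uV
V = 1.329 mV

1.329 mV


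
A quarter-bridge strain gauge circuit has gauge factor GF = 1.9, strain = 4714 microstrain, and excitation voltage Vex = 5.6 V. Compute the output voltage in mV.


Quarter bridge output: Vout = (GF * epsilon * Vex) / 4.
Vout = (1.9 * 4714e-6 * 5.6) / 4
Vout = 0.05015696 / 4 V
Vout = 0.01253924 V = 12.5392 mV

12.5392 mV


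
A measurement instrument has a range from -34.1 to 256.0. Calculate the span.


Span = upper range - lower range.
Span = 256.0 - (-34.1)
Span = 290.1

290.1


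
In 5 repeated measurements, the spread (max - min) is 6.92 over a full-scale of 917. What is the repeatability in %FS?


Repeatability = (spread / full scale) * 100%.
R = (6.92 / 917) * 100
R = 0.755 %FS

0.755 %FS


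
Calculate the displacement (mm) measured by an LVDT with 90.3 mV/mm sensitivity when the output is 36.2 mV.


Displacement = Vout / sensitivity.
d = 36.2 / 90.3
d = 0.401 mm

0.401 mm


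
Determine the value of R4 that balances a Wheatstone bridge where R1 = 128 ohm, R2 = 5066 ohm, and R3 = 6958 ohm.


At balance: R1*R4 = R2*R3, so R4 = R2*R3/R1.
R4 = 5066 * 6958 / 128
R4 = 35249228 / 128
R4 = 275384.59 ohm

275384.59 ohm


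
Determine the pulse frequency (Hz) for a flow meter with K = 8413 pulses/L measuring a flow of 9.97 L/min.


Frequency = K * Q / 60 (converting L/min to L/s).
f = 8413 * 9.97 / 60
f = 83877.61 / 60
f = 1397.96 Hz

1397.96 Hz


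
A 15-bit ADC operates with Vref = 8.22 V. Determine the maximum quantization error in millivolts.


The maximum quantization error is +/- LSB/2.
LSB = Vref / 2^n = 8.22 / 32768 = 0.00025085 V
Max error = LSB / 2 = 0.00025085 / 2 = 0.00012543 V
Max error = 0.1254 mV

0.1254 mV


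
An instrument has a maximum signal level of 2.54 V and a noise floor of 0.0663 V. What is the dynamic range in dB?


Dynamic range = 20 * log10(Vmax / Vnoise).
DR = 20 * log10(2.54 / 0.0663)
DR = 20 * log10(38.31)
DR = 31.67 dB

31.67 dB


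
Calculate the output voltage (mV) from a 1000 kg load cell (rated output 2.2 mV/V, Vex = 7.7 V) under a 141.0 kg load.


Vout = rated_output * Vex * (load / capacity).
Vout = 2.2 * 7.7 * (141.0 / 1000)
Vout = 2.2 * 7.7 * 0.141
Vout = 2.389 mV

2.389 mV


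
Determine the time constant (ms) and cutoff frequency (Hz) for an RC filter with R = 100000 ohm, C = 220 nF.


Time constant: tau = R * C.
tau = 100000 * 2.20e-07 = 0.022 s
tau = 22.0 ms
Cutoff frequency: fc = 1 / (2*pi*R*C).
fc = 1 / (2*pi*0.022) = 7.23 Hz

tau = 22.0 ms, fc = 7.23 Hz


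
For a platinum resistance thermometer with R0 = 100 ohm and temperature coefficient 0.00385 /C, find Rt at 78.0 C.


The RTD equation: Rt = R0 * (1 + alpha * T).
Rt = 100 * (1 + 0.00385 * 78.0)
Rt = 100 * (1 + 0.3003)
Rt = 100 * 1.3003
Rt = 130.03 ohm

130.03 ohm


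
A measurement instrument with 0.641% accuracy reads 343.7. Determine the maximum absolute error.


Absolute error = (accuracy% / 100) * reading.
Error = (0.641 / 100) * 343.7
Error = 0.00641 * 343.7
Error = 2.2031

2.2031


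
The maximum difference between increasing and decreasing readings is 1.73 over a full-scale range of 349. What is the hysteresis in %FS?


Hysteresis = (max difference / full scale) * 100%.
H = (1.73 / 349) * 100
H = 0.496 %FS

0.496 %FS


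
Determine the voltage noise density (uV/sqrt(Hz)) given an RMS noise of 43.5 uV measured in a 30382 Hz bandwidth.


Noise spectral density = Vrms / sqrt(BW).
NSD = 43.5 / sqrt(30382)
NSD = 43.5 / 174.3043
NSD = 0.2496 uV/sqrt(Hz)

0.2496 uV/sqrt(Hz)


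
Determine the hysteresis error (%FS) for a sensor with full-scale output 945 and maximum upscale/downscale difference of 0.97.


Hysteresis = (max difference / full scale) * 100%.
H = (0.97 / 945) * 100
H = 0.103 %FS

0.103 %FS


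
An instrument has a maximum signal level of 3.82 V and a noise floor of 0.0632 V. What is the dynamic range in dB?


Dynamic range = 20 * log10(Vmax / Vnoise).
DR = 20 * log10(3.82 / 0.0632)
DR = 20 * log10(60.44)
DR = 35.63 dB

35.63 dB


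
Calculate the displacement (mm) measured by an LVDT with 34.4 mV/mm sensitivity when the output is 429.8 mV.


Displacement = Vout / sensitivity.
d = 429.8 / 34.4
d = 12.494 mm

12.494 mm


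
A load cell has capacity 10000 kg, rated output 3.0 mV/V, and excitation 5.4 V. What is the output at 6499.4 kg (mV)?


Vout = rated_output * Vex * (load / capacity).
Vout = 3.0 * 5.4 * (6499.4 / 10000)
Vout = 3.0 * 5.4 * 0.64994
Vout = 10.529 mV

10.529 mV


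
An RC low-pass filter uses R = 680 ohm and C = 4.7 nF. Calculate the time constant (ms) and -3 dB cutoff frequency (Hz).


Time constant: tau = R * C.
tau = 680 * 4.70e-09 = 3.196e-06 s
tau = 0.0032 ms
Cutoff frequency: fc = 1 / (2*pi*R*C).
fc = 1 / (2*pi*3.196e-06) = 49798.17 Hz

tau = 0.0032 ms, fc = 49798.17 Hz


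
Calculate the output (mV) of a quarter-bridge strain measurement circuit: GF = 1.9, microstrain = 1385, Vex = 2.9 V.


Quarter bridge output: Vout = (GF * epsilon * Vex) / 4.
Vout = (1.9 * 1385e-6 * 2.9) / 4
Vout = 0.00763135 / 4 V
Vout = 0.00190784 V = 1.9078 mV

1.9078 mV


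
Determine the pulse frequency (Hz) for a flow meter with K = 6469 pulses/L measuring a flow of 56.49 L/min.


Frequency = K * Q / 60 (converting L/min to L/s).
f = 6469 * 56.49 / 60
f = 365433.81 / 60
f = 6090.56 Hz

6090.56 Hz


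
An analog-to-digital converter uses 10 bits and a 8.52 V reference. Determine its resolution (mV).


The resolution (LSB) of an ADC is Vref / 2^n.
LSB = 8.52 / 2^10
LSB = 8.52 / 1024
LSB = 0.00832031 V = 8.3203125 mV

8.3203125 mV


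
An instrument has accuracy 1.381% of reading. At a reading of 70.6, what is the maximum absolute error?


Absolute error = (accuracy% / 100) * reading.
Error = (1.381 / 100) * 70.6
Error = 0.01381 * 70.6
Error = 0.975

0.975


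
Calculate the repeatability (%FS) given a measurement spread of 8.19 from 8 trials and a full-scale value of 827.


Repeatability = (spread / full scale) * 100%.
R = (8.19 / 827) * 100
R = 0.99 %FS

0.99 %FS


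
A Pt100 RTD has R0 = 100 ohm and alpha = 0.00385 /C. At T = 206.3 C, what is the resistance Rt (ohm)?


The RTD equation: Rt = R0 * (1 + alpha * T).
Rt = 100 * (1 + 0.00385 * 206.3)
Rt = 100 * (1 + 0.794255)
Rt = 100 * 1.794255
Rt = 179.426 ohm

179.426 ohm


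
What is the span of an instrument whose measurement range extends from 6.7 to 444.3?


Span = upper range - lower range.
Span = 444.3 - (6.7)
Span = 437.6

437.6


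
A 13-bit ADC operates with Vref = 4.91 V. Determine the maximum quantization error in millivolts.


The maximum quantization error is +/- LSB/2.
LSB = Vref / 2^n = 4.91 / 8192 = 0.00059937 V
Max error = LSB / 2 = 0.00059937 / 2 = 0.00029968 V
Max error = 0.2997 mV

0.2997 mV


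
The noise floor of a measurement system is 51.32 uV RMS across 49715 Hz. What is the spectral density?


Noise spectral density = Vrms / sqrt(BW).
NSD = 51.32 / sqrt(49715)
NSD = 51.32 / 222.9686
NSD = 0.2302 uV/sqrt(Hz)

0.2302 uV/sqrt(Hz)


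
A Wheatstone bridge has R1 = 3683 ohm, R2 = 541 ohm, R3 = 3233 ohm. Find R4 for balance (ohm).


At balance: R1*R4 = R2*R3, so R4 = R2*R3/R1.
R4 = 541 * 3233 / 3683
R4 = 1749053 / 3683
R4 = 474.9 ohm

474.9 ohm


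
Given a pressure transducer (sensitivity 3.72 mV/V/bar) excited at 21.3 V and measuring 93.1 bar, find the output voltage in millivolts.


Output = sensitivity * Vex * P.
Vout = 3.72 * 21.3 * 93.1
Vout = 79.236 * 93.1
Vout = 7376.87 mV

7376.87 mV


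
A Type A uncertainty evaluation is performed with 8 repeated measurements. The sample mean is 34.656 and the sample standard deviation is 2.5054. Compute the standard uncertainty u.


The standard uncertainty for Type A evaluation is u = s / sqrt(n).
u = 2.5054 / sqrt(8)
u = 2.5054 / 2.8284
u = 0.8858

0.8858


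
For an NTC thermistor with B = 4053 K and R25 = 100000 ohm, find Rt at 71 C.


NTC thermistor equation: Rt = R25 * exp(B * (1/T - 1/T25)).
T in Kelvin: 344.15 K, T25 = 298.15 K
1/T - 1/T25 = 1/344.15 - 1/298.15 = -0.00044831
B * (1/T - 1/T25) = 4053 * -0.00044831 = -1.817
Rt = 100000 * exp(-1.817) = 16251.5 ohm

16251.5 ohm


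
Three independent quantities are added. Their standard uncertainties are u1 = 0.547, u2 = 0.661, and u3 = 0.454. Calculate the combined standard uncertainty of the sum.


For a sum of independent quantities, uc = sqrt(u1^2 + u2^2 + u3^2).
uc = sqrt(0.547^2 + 0.661^2 + 0.454^2)
uc = sqrt(0.299209 + 0.436921 + 0.206116)
uc = 0.9707

0.9707


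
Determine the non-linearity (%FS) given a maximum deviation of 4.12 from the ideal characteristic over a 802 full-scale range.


Linearity error = (max deviation / full scale) * 100%.
Linearity = (4.12 / 802) * 100
Linearity = 0.514 %FS

0.514 %FS


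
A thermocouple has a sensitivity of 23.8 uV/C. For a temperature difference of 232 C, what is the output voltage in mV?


The thermocouple output V = sensitivity * dT.
V = 23.8 uV/C * 232 C
V = 5521.6 uV
V = 5.522 mV

5.522 mV


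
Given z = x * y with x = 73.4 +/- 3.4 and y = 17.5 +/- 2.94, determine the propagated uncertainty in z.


For a product z = x*y, the relative uncertainty is:
uz/z = sqrt((ux/x)^2 + (uy/y)^2)
Relative uncertainties: ux/x = 3.4/73.4 = 0.046322
uy/y = 2.94/17.5 = 0.168
z = 73.4 * 17.5 = 1284.5
uz = 1284.5 * sqrt(0.046322^2 + 0.168^2) = 223.849

223.849


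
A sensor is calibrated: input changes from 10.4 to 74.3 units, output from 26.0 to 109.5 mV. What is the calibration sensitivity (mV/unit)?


Sensitivity = (y2 - y1) / (x2 - x1).
S = (109.5 - 26.0) / (74.3 - 10.4)
S = 83.5 / 63.9
S = 1.3067 mV/unit

1.3067 mV/unit


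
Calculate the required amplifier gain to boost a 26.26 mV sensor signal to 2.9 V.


Gain = Vout / Vin (converting to same units).
G = 2.9 V / 26.26 mV
G = 2900.0 mV / 26.26 mV
G = 110.43

110.43


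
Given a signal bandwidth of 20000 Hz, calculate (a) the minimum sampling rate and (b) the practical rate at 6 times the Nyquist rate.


By Nyquist theorem, fs_min = 2 * fmax.
fs_min = 2 * 20000 = 40000 Hz
Practical rate = 6 * fs_min = 6 * 40000 = 240000 Hz

fs_min = 40000 Hz, fs_practical = 240000 Hz


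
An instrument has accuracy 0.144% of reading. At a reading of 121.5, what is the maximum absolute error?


Absolute error = (accuracy% / 100) * reading.
Error = (0.144 / 100) * 121.5
Error = 0.00144 * 121.5
Error = 0.175

0.175


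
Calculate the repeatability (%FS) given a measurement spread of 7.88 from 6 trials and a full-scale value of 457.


Repeatability = (spread / full scale) * 100%.
R = (7.88 / 457) * 100
R = 1.724 %FS

1.724 %FS


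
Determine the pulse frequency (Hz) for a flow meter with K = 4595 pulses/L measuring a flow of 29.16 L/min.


Frequency = K * Q / 60 (converting L/min to L/s).
f = 4595 * 29.16 / 60
f = 133990.2 / 60
f = 2233.17 Hz

2233.17 Hz


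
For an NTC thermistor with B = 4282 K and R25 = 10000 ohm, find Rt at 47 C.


NTC thermistor equation: Rt = R25 * exp(B * (1/T - 1/T25)).
T in Kelvin: 320.15 K, T25 = 298.15 K
1/T - 1/T25 = 1/320.15 - 1/298.15 = -0.00023048
B * (1/T - 1/T25) = 4282 * -0.00023048 = -0.9869
Rt = 10000 * exp(-0.9869) = 3727.2 ohm

3727.2 ohm


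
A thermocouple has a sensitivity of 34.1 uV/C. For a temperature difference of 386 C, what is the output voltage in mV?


The thermocouple output V = sensitivity * dT.
V = 34.1 uV/C * 386 C
V = 13162.6 uV
V = 13.163 mV

13.163 mV


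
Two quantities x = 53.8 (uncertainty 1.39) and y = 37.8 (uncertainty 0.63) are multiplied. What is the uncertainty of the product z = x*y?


For a product z = x*y, the relative uncertainty is:
uz/z = sqrt((ux/x)^2 + (uy/y)^2)
Relative uncertainties: ux/x = 1.39/53.8 = 0.025836
uy/y = 0.63/37.8 = 0.016667
z = 53.8 * 37.8 = 2033.6
uz = 2033.6 * sqrt(0.025836^2 + 0.016667^2) = 62.526

62.526


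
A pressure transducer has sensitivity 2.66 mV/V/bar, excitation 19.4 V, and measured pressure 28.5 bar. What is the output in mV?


Output = sensitivity * Vex * P.
Vout = 2.66 * 19.4 * 28.5
Vout = 51.604 * 28.5
Vout = 1470.71 mV

1470.71 mV


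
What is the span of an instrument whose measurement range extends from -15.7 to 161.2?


Span = upper range - lower range.
Span = 161.2 - (-15.7)
Span = 176.9

176.9


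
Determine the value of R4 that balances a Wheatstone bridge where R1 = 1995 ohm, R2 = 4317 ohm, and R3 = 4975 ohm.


At balance: R1*R4 = R2*R3, so R4 = R2*R3/R1.
R4 = 4317 * 4975 / 1995
R4 = 21477075 / 1995
R4 = 10765.45 ohm

10765.45 ohm


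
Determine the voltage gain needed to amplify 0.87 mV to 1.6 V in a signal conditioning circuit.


Gain = Vout / Vin (converting to same units).
G = 1.6 V / 0.87 mV
G = 1600.0 mV / 0.87 mV
G = 1839.08

1839.08


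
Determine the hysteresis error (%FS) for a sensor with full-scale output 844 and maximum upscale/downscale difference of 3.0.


Hysteresis = (max difference / full scale) * 100%.
H = (3.0 / 844) * 100
H = 0.355 %FS

0.355 %FS


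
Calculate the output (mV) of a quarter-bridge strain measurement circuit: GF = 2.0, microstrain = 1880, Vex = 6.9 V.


Quarter bridge output: Vout = (GF * epsilon * Vex) / 4.
Vout = (2.0 * 1880e-6 * 6.9) / 4
Vout = 0.025944 / 4 V
Vout = 0.006486 V = 6.486 mV

6.486 mV


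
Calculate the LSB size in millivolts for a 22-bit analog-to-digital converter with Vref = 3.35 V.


The resolution (LSB) of an ADC is Vref / 2^n.
LSB = 3.35 / 2^22
LSB = 3.35 / 4194304
LSB = 8e-07 V = 0.0007987 mV

0.0007987 mV


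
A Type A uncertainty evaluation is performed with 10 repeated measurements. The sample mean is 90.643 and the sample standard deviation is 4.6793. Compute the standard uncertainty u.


The standard uncertainty for Type A evaluation is u = s / sqrt(n).
u = 4.6793 / sqrt(10)
u = 4.6793 / 3.1623
u = 1.4797

1.4797


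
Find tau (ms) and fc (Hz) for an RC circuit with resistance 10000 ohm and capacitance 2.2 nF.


Time constant: tau = R * C.
tau = 10000 * 2.20e-09 = 2.2e-05 s
tau = 0.022 ms
Cutoff frequency: fc = 1 / (2*pi*R*C).
fc = 1 / (2*pi*2.2e-05) = 7234.32 Hz

tau = 0.022 ms, fc = 7234.32 Hz


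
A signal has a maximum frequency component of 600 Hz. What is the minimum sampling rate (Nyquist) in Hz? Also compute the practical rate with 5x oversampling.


By Nyquist theorem, fs_min = 2 * fmax.
fs_min = 2 * 600 = 1200 Hz
Practical rate = 5 * fs_min = 5 * 1200 = 6000 Hz

fs_min = 1200 Hz, fs_practical = 6000 Hz


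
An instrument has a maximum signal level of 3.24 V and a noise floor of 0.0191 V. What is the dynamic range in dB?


Dynamic range = 20 * log10(Vmax / Vnoise).
DR = 20 * log10(3.24 / 0.0191)
DR = 20 * log10(169.63)
DR = 44.59 dB

44.59 dB


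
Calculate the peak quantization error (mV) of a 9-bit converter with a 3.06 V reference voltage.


The maximum quantization error is +/- LSB/2.
LSB = Vref / 2^n = 3.06 / 512 = 0.00597656 V
Max error = LSB / 2 = 0.00597656 / 2 = 0.00298828 V
Max error = 2.9883 mV

2.9883 mV


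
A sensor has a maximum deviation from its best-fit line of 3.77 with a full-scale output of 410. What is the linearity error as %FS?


Linearity error = (max deviation / full scale) * 100%.
Linearity = (3.77 / 410) * 100
Linearity = 0.92 %FS

0.92 %FS


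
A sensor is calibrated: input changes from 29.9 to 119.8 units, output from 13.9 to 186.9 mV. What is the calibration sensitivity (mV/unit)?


Sensitivity = (y2 - y1) / (x2 - x1).
S = (186.9 - 13.9) / (119.8 - 29.9)
S = 173.0 / 89.9
S = 1.9244 mV/unit

1.9244 mV/unit


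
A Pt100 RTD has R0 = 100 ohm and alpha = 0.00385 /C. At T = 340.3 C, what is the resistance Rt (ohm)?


The RTD equation: Rt = R0 * (1 + alpha * T).
Rt = 100 * (1 + 0.00385 * 340.3)
Rt = 100 * (1 + 1.310155)
Rt = 100 * 2.310155
Rt = 231.016 ohm

231.016 ohm


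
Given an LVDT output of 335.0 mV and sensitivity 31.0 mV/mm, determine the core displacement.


Displacement = Vout / sensitivity.
d = 335.0 / 31.0
d = 10.806 mm

10.806 mm


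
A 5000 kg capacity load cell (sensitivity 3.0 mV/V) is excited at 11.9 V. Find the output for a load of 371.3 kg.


Vout = rated_output * Vex * (load / capacity).
Vout = 3.0 * 11.9 * (371.3 / 5000)
Vout = 3.0 * 11.9 * 0.07426
Vout = 2.651 mV

2.651 mV


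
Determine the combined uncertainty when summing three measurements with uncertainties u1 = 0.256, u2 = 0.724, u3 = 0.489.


For a sum of independent quantities, uc = sqrt(u1^2 + u2^2 + u3^2).
uc = sqrt(0.256^2 + 0.724^2 + 0.489^2)
uc = sqrt(0.065536 + 0.524176 + 0.239121)
uc = 0.9104

0.9104


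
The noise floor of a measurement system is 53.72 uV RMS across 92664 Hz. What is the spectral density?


Noise spectral density = Vrms / sqrt(BW).
NSD = 53.72 / sqrt(92664)
NSD = 53.72 / 304.4076
NSD = 0.1765 uV/sqrt(Hz)

0.1765 uV/sqrt(Hz)


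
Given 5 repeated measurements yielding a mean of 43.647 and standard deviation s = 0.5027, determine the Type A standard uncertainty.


The standard uncertainty for Type A evaluation is u = s / sqrt(n).
u = 0.5027 / sqrt(5)
u = 0.5027 / 2.2361
u = 0.2248

0.2248
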